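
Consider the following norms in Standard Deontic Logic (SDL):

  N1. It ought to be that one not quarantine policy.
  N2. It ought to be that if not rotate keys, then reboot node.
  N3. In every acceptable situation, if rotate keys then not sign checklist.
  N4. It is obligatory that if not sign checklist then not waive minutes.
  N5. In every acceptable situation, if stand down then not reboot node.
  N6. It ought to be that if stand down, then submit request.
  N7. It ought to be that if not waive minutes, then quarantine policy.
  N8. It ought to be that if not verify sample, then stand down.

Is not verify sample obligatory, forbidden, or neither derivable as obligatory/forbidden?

Premise 1 gives O(¬quarantine_policy).
Premise 7, O(¬waive_minutes → quarantine_policy), contraposes to O(¬quarantine_policy → waive_minutes); with O(¬quarantine_policy) we get O(waive_minutes).
Premise 4, O(¬sign_checklist → ¬waive_minutes), contraposes to O(waive_minutes → sign_checklist); with O(waive_minutes) we get O(sign_checklist).
Premise 3 is O(rotate_keys → ¬sign_checklist); contrapositively O(sign_checklist → ¬rotate_keys). Since O(sign_checklist) holds, K gives O(¬rotate_keys).
Applying K to premise 2 (O(¬rotate_keys → reboot_node)) and O(¬rotate_keys) yields O(reboot_node).
The contrapositive of premise 5 (O(stand_down → ¬reboot_node)) is O(reboot_node → ¬stand_down), and O(reboot_node) is already established, so O(¬stand_down).
Premise 8 is O(¬verify_sample → stand_down); contrapositively O(¬stand_down → verify_sample). Since O(¬stand_down) holds, K gives O(verify_sample).
Premise 6 does not contribute to this derivation.
Thus O(verify_sample), which is F(¬verify_sample): ¬verify_sample is forbidden.

Forbidden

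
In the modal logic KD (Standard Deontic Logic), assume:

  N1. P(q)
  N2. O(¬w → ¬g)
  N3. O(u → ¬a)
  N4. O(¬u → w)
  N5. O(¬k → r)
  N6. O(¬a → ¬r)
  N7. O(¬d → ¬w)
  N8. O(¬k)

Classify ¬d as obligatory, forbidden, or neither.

Forbidden

Premise 8 states O(¬k) outright.
Premise 5 is O(¬k → r); since O(¬k), deontic closure gives O(r).
Premise 6, O(¬a → ¬r), contraposes to O(r → a); with O(r) we get O(a).
Premise 3, O(u → ¬a), contraposes to O(a → ¬u); with O(a) we get O(¬u).
From O(¬u) and premise 4, O(¬u → w), we obtain O(w).
The contrapositive of premise 7 (O(¬d → ¬w)) is O(w → d), and O(w) is already established, so O(d).
Premises 1, 2 do not contribute to this derivation.
Thus O(d), which is F(¬d): ¬d is forbidden.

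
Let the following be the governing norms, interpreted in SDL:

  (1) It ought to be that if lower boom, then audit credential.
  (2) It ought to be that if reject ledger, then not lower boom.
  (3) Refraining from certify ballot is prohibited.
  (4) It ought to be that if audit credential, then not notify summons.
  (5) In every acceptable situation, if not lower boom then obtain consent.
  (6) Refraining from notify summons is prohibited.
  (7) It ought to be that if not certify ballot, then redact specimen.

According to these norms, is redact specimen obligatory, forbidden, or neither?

Premise 7 is O(¬certify_ballot → redact_specimen), but O(¬certify_ballot) is not derivable from the premises, so it does not yield O(redact_specimen).
No premise or chain of K-axiom applications forces O(redact_specimen), and none forces O(¬redact_specimen). So redact_specimen is neither obligatory nor forbidden under these norms.

Neither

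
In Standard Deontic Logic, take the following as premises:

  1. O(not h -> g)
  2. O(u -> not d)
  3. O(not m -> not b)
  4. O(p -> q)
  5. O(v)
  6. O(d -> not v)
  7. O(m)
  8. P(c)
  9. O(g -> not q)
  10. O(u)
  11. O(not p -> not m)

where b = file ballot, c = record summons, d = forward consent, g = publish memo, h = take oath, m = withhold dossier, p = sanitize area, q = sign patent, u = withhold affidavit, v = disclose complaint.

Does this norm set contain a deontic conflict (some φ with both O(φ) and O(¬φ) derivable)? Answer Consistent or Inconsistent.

Premise 6 is O(d -> not v), but O(d) is not derivable from the premises, so it does not yield O(not v).
So O(not v) is not derivable, and the apparent clash with O(v) does not arise.
A world satisfying every obligation exists (e.g. b=false, c=false, d=false, g=false, h=true, m=true, p=true, q=true, u=true, v=true); no atom is both obligatory and forbidden, so the set is consistent.

Consistent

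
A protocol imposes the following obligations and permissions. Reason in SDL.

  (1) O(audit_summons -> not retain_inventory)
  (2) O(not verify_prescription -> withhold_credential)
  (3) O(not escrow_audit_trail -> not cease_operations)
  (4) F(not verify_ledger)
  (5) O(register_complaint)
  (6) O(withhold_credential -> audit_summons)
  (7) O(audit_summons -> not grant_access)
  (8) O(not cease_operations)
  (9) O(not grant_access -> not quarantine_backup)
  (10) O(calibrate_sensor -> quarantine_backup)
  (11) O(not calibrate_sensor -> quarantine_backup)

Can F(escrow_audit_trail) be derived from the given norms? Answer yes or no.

Premise 3 is O(not escrow_audit_trail -> not cease_operations); even if O(not cease_operations) held, inferring O(not escrow_audit_trail) would be affirming the consequent — invalid.
No other premise forces O(not escrow_audit_trail). An ideal world satisfying every premise can still have escrow_audit_trail true, so F(escrow_audit_trail) is not derivable.

No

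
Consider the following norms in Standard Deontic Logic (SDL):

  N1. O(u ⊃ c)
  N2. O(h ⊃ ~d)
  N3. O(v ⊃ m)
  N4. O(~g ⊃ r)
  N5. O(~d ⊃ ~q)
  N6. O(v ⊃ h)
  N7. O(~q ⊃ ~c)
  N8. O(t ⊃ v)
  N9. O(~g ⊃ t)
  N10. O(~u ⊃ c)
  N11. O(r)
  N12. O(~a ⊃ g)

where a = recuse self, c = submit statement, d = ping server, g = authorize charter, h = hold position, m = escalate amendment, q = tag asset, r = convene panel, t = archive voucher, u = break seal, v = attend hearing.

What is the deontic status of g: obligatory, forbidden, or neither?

Premises 1 and 10 cover both cases: O(u ⊃ c) and O(~u ⊃ c). Since u ∨ ~u is a tautology, O(c) follows.
Premise 7 is O(~q ⊃ ~c); contrapositively O(c ⊃ q). Since O(c) holds, K gives O(q).
The contrapositive of premise 5 (O(~d ⊃ ~q)) is O(q ⊃ d), and O(q) is already established, so O(d).
The contrapositive of premise 2 (O(h ⊃ ~d)) is O(d ⊃ ~h), and O(d) is already established, so O(~h).
The contrapositive of premise 6 (O(v ⊃ h)) is O(~h ⊃ ~v), and O(~h) is already established, so O(~v).
The contrapositive of premise 8 (O(t ⊃ v)) is O(~v ⊃ ~t), and O(~v) is already established, so O(~t).
Premise 9, O(~g ⊃ t), contraposes to O(~t ⊃ g); with O(~t) we get O(g).
Premises 3, 4, 11, 12 do not contribute to this derivation.
Hence g is obligatory.

Obligatory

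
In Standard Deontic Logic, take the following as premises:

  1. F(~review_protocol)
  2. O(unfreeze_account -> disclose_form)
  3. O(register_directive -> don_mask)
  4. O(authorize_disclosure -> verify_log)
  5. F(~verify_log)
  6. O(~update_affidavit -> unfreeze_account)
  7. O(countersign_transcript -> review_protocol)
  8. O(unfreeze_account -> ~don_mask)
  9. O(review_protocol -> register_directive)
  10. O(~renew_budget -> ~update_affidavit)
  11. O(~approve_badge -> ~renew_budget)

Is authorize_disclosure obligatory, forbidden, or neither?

Premise 4 is O(authorize_disclosure -> verify_log); even if O(verify_log) held, inferring O(authorize_disclosure) would be affirming the consequent — invalid.
No premise or chain of K-axiom applications forces O(authorize_disclosure), and none forces O(~authorize_disclosure). So authorize_disclosure is neither obligatory nor forbidden under these norms.

Neither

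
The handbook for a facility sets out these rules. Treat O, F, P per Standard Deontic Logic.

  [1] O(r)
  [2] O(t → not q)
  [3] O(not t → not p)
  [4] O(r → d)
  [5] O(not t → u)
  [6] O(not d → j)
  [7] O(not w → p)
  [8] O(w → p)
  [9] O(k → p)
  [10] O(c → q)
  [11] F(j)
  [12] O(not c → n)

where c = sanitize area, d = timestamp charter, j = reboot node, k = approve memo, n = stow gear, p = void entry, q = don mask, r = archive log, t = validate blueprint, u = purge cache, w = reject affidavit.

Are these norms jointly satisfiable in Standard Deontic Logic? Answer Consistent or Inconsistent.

Consistent

Premise 6 is O(not d → j), but O(not d) is not derivable from the premises, so it does not yield O(j).
So O(j) is not derivable, and the apparent clash with O(not j) does not arise.
A world satisfying every obligation exists (e.g. c=false, d=true, j=false, k=false, n=true, p=true, q=false, r=true, t=true, u=false, w=false); no atom is both obligatory and forbidden, so the set is consistent.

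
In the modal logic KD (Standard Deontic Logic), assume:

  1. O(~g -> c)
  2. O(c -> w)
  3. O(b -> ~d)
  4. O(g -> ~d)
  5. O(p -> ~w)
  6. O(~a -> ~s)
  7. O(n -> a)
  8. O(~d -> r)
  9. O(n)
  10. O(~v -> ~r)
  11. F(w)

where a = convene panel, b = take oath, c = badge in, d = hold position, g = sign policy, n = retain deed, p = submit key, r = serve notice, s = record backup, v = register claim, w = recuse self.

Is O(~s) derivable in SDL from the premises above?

No

Premise 6 is O(~a -> ~s), but O(~a) is not derivable from the premises, so it does not yield O(~s).
No other premise forces O(~s). An ideal world satisfying every premise can still have ~s false, so O(~s) is not derivable.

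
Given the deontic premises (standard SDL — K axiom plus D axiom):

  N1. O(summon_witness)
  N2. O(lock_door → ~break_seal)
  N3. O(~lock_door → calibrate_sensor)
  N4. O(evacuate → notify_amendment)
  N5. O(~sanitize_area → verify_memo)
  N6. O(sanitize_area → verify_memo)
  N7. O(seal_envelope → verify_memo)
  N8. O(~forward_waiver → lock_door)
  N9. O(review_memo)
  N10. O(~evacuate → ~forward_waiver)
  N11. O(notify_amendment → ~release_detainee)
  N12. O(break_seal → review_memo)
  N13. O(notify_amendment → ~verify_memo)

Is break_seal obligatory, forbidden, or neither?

Forbidden

Premises 6 and 5 are O(sanitize_area → verify_memo) and O(~sanitize_area → verify_memo); every ideal world satisfies sanitize_area or ~sanitize_area, so in either case verify_memo holds — hence O(verify_memo).
Premise 13 is O(notify_amendment → ~verify_memo); contrapositively O(verify_memo → ~notify_amendment). Since O(verify_memo) holds, K gives O(~notify_amendment).
Premise 4, O(evacuate → notify_amendment), contraposes to O(~notify_amendment → ~evacuate); with O(~notify_amendment) we get O(~evacuate).
Applying K to premise 10 (O(~evacuate → ~forward_waiver)) and O(~evacuate) yields O(~forward_waiver).
Premise 8 is O(~forward_waiver → lock_door); since O(~forward_waiver), deontic closure gives O(lock_door).
From O(lock_door) and premise 2, O(lock_door → ~break_seal), we obtain O(~break_seal).
Premises 1, 3, 7, 9, 11, 12 do not contribute to this derivation.
Thus O(~break_seal), which is F(break_seal): break_seal is forbidden.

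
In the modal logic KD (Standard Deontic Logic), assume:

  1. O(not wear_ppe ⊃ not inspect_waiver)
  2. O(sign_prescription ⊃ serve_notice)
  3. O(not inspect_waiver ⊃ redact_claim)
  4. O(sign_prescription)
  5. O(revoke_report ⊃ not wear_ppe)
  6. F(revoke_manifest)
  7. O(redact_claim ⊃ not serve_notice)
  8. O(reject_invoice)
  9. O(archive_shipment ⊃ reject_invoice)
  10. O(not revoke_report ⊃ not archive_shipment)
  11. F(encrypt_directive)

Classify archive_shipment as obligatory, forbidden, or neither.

Premise 4 gives O(sign_prescription).
Premise 2 is O(sign_prescription ⊃ serve_notice); since O(sign_prescription), deontic closure gives O(serve_notice).
Premise 7 is O(redact_claim ⊃ not serve_notice); contrapositively O(serve_notice ⊃ not redact_claim). Since O(serve_notice) holds, K gives O(not redact_claim).
Premise 3 is O(not inspect_waiver ⊃ redact_claim); contrapositively O(not redact_claim ⊃ inspect_waiver). Since O(not redact_claim) holds, K gives O(inspect_waiver).
The contrapositive of premise 1 (O(not wear_ppe ⊃ not inspect_waiver)) is O(inspect_waiver ⊃ wear_ppe), and O(inspect_waiver) is already established, so O(wear_ppe).
Premise 5 is O(revoke_report ⊃ not wear_ppe); contrapositively O(wear_ppe ⊃ not revoke_report). Since O(wear_ppe) holds, K gives O(not revoke_report).
With premise 10, O(not revoke_report ⊃ not archive_shipment), the K-axiom yields O(not archive_shipment).
Premises 6, 8, 9, 11 do not contribute to this derivation.
Thus O(not archive_shipment), which is F(archive_shipment): archive_shipment is forbidden.

Forbidden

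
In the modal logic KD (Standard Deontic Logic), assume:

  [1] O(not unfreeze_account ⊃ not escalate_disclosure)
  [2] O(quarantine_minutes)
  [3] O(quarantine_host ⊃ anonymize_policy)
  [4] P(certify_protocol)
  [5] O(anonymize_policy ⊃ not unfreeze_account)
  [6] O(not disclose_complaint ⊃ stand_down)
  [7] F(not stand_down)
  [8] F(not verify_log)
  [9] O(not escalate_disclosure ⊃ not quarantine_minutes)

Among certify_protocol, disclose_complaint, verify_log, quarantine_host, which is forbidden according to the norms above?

quarantine_host

Premise 2 gives O(quarantine_minutes).
Premise 9 is O(not escalate_disclosure ⊃ not quarantine_minutes); contrapositively O(quarantine_minutes ⊃ escalate_disclosure). Since O(quarantine_minutes) holds, K gives O(escalate_disclosure).
The contrapositive of premise 1 (O(not unfreeze_account ⊃ not escalate_disclosure)) is O(escalate_disclosure ⊃ unfreeze_account), and O(escalate_disclosure) is already established, so O(unfreeze_account).
Premise 5 is O(anonymize_policy ⊃ not unfreeze_account); contrapositively O(unfreeze_account ⊃ not anonymize_policy). Since O(unfreeze_account) holds, K gives O(not anonymize_policy).
Premise 3, O(quarantine_host ⊃ anonymize_policy), contraposes to O(not anonymize_policy ⊃ not quarantine_host); with O(not anonymize_policy) we get O(not quarantine_host).
So O(not quarantine_host) holds, i.e. quarantine_host is forbidden. None of the other listed options is forbidden under the premises.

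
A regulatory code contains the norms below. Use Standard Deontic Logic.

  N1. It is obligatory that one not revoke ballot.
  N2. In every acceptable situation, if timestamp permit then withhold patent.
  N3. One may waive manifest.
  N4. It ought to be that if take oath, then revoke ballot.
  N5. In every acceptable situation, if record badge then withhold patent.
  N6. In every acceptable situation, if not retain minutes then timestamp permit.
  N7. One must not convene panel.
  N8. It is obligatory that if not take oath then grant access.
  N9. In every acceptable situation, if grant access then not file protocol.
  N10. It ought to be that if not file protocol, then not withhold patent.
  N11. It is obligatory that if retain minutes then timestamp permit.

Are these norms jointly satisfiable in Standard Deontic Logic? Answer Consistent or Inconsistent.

Inconsistent

Premises 6 and 11 cover both cases: O(¬retain_minutes → timestamp_permit) and O(retain_minutes → timestamp_permit). Since ¬retain_minutes ∨ retain_minutes is a tautology, O(timestamp_permit) follows.
Applying K to premise 2 (O(timestamp_permit → withhold_patent)) and O(timestamp_permit) yields O(withhold_patent).
Premise 10 is O(¬file_protocol → ¬withhold_patent); contrapositively O(withhold_patent → file_protocol). Since O(withhold_patent) holds, K gives O(file_protocol).
Premise 9, O(grant_access → ¬file_protocol), contraposes to O(file_protocol → ¬grant_access); with O(file_protocol) we get O(¬grant_access).
The contrapositive of premise 8 (O(¬take_oath → grant_access)) is O(¬grant_access → take_oath), and O(¬grant_access) is already established, so O(take_oath).
Premise 4 is O(take_oath → revoke_ballot); since O(take_oath), deontic closure gives O(revoke_ballot).
Yet premise 1 states O(¬revoke_ballot).
We now have both O(revoke_ballot) and O(¬revoke_ballot) — revoke_ballot is simultaneously obligatory and forbidden, violating the D-axiom.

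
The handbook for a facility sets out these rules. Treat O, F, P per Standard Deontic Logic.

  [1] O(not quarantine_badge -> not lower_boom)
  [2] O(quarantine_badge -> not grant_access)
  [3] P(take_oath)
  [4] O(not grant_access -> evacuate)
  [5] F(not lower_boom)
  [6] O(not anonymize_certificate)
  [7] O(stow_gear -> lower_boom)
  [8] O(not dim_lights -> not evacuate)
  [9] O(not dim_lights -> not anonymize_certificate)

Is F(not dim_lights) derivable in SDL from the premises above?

Yes

F(not lower_boom) at premise 5 means O(lower_boom).
The contrapositive of premise 1 (O(not quarantine_badge -> not lower_boom)) is O(lower_boom -> quarantine_badge), and O(lower_boom) is already established, so O(quarantine_badge).
Applying K to premise 2 (O(quarantine_badge -> not grant_access)) and O(quarantine_badge) yields O(not grant_access).
Applying K to premise 4 (O(not grant_access -> evacuate)) and O(not grant_access) yields O(evacuate).
The contrapositive of premise 8 (O(not dim_lights -> not evacuate)) is O(evacuate -> dim_lights), and O(evacuate) is already established, so O(dim_lights).
Premises 3, 6, 7, 9 do not contribute to this derivation.
So O(dim_lights) holds, i.e. F(not dim_lights). The claim follows.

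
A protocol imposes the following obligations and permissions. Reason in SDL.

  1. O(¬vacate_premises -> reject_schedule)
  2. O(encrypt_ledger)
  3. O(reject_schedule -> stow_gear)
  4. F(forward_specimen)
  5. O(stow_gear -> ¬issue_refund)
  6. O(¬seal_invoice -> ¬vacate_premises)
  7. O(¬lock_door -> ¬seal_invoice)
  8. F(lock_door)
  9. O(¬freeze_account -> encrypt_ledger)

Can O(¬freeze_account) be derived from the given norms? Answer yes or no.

Premise 9 is O(¬freeze_account -> encrypt_ledger); even if O(encrypt_ledger) held, inferring O(¬freeze_account) would be affirming the consequent — invalid.
No other premise forces O(¬freeze_account). An ideal world satisfying every premise can still have ¬freeze_account false, so O(¬freeze_account) is not derivable.

No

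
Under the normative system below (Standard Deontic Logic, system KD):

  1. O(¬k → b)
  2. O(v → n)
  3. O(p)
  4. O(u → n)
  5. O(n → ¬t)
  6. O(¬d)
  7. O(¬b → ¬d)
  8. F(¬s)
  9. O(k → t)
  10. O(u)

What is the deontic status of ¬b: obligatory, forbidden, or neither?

Premise 10 gives O(u).
Applying K to premise 4 (O(u → n)) and O(u) yields O(n).
Applying K to premise 5 (O(n → ¬t)) and O(n) yields O(¬t).
The contrapositive of premise 9 (O(k → t)) is O(¬t → ¬k), and O(¬t) is already established, so O(¬k).
From O(¬k) and premise 1, O(¬k → b), we obtain O(b).
Premises 2, 3, 6, 7, 8 do not contribute to this derivation.
Thus O(b), which is F(¬b): ¬b is forbidden.

Forbidden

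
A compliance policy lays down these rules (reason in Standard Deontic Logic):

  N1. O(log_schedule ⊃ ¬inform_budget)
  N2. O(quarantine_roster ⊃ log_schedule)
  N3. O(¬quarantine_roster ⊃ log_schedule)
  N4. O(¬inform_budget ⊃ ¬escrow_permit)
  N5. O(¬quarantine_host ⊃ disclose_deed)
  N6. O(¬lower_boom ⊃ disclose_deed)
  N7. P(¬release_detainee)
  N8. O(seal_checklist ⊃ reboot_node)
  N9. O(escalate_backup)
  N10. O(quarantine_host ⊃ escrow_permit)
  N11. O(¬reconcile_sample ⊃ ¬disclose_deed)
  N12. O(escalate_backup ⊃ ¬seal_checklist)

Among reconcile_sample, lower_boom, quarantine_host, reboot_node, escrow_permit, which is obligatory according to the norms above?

reconcile_sample

Premises 3 and 2 cover both cases: O(¬quarantine_roster ⊃ log_schedule) and O(quarantine_roster ⊃ log_schedule). Since ¬quarantine_roster ∨ quarantine_roster is a tautology, O(log_schedule) follows.
Applying K to premise 1 (O(log_schedule ⊃ ¬inform_budget)) and O(log_schedule) yields O(¬inform_budget).
Premise 4 is O(¬inform_budget ⊃ ¬escrow_permit); since O(¬inform_budget), deontic closure gives O(¬escrow_permit).
Premise 10 is O(quarantine_host ⊃ escrow_permit); contrapositively O(¬escrow_permit ⊃ ¬quarantine_host). Since O(¬escrow_permit) holds, K gives O(¬quarantine_host).
Applying K to premise 5 (O(¬quarantine_host ⊃ disclose_deed)) and O(¬quarantine_host) yields O(disclose_deed).
Premise 11 is O(¬reconcile_sample ⊃ ¬disclose_deed); contrapositively O(disclose_deed ⊃ reconcile_sample). Since O(disclose_deed) holds, K gives O(reconcile_sample).
So O(reconcile_sample) holds — reconcile_sample is obligatory. None of the other listed options is made obligatory by any chain of premises.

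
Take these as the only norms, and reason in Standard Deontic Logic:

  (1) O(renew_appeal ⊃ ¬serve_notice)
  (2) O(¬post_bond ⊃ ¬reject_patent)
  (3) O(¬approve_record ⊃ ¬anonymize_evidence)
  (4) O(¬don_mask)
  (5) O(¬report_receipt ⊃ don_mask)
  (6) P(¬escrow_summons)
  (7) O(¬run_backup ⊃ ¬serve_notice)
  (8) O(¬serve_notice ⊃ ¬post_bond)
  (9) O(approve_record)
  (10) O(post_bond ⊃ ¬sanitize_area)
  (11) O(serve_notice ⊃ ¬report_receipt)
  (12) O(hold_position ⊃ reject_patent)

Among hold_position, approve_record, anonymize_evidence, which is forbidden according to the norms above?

hold_position

Premise 4 states O(¬don_mask) outright.
Premise 5 is O(¬report_receipt ⊃ don_mask); contrapositively O(¬don_mask ⊃ report_receipt). Since O(¬don_mask) holds, K gives O(report_receipt).
Premise 11, O(serve_notice ⊃ ¬report_receipt), contraposes to O(report_receipt ⊃ ¬serve_notice); with O(report_receipt) we get O(¬serve_notice).
With premise 8, O(¬serve_notice ⊃ ¬post_bond), the K-axiom yields O(¬post_bond).
Applying K to premise 2 (O(¬post_bond ⊃ ¬reject_patent)) and O(¬post_bond) yields O(¬reject_patent).
Premise 12, O(hold_position ⊃ reject_patent), contraposes to O(¬reject_patent ⊃ ¬hold_position); with O(¬reject_patent) we get O(¬hold_position).
So O(¬hold_position) holds, i.e. hold_position is forbidden. None of the other listed options is forbidden under the premises.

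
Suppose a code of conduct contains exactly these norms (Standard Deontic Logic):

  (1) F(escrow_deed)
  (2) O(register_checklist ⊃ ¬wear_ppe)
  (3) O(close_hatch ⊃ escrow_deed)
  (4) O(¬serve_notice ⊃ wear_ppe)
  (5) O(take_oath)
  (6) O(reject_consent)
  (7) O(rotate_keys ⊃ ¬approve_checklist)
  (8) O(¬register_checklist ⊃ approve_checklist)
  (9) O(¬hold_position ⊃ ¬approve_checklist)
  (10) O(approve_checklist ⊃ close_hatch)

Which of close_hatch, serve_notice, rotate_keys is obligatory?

serve_notice

Premise 1, F(escrow_deed), is equivalent to O(¬escrow_deed).
Premise 3 is O(close_hatch ⊃ escrow_deed); contrapositively O(¬escrow_deed ⊃ ¬close_hatch). Since O(¬escrow_deed) holds, K gives O(¬close_hatch).
Premise 10, O(approve_checklist ⊃ close_hatch), contraposes to O(¬close_hatch ⊃ ¬approve_checklist); with O(¬close_hatch) we get O(¬approve_checklist).
Premise 8 is O(¬register_checklist ⊃ approve_checklist); contrapositively O(¬approve_checklist ⊃ register_checklist). Since O(¬approve_checklist) holds, K gives O(register_checklist).
With premise 2, O(register_checklist ⊃ ¬wear_ppe), the K-axiom yields O(¬wear_ppe).
The contrapositive of premise 4 (O(¬serve_notice ⊃ wear_ppe)) is O(¬wear_ppe ⊃ serve_notice), and O(¬wear_ppe) is already established, so O(serve_notice).
So O(serve_notice) holds — serve_notice is obligatory. None of the other listed options is made obligatory by any chain of premises.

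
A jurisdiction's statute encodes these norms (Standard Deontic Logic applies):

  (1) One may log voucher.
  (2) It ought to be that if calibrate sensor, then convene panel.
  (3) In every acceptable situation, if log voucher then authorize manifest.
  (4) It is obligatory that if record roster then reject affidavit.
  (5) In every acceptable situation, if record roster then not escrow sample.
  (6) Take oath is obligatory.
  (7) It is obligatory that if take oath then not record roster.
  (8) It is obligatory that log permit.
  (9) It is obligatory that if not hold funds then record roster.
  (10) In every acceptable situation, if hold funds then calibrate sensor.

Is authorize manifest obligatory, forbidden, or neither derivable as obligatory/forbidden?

Premise 3 is O(log_voucher → authorize_manifest), but O(log_voucher) is not derivable from the premises (the permission P(log_voucher) asserts only ¬O(¬log_voucher), not O(log_voucher)), so it does not yield O(authorize_manifest).
No premise or chain of K-axiom applications forces O(authorize_manifest), and none forces O(¬authorize_manifest). So authorize_manifest is neither obligatory nor forbidden under these norms.

Neither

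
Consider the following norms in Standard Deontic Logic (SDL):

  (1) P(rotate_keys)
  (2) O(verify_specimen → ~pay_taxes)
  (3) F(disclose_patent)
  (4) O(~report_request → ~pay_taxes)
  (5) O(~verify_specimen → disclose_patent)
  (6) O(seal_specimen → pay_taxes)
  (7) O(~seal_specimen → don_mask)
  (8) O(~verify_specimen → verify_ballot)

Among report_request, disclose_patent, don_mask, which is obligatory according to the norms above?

Premise 3 is F(disclose_patent), i.e. O(~disclose_patent).
The contrapositive of premise 5 (O(~verify_specimen → disclose_patent)) is O(~disclose_patent → verify_specimen), and O(~disclose_patent) is already established, so O(verify_specimen).
Premise 2 is O(verify_specimen → ~pay_taxes); since O(verify_specimen), deontic closure gives O(~pay_taxes).
Premise 6 is O(seal_specimen → pay_taxes); contrapositively O(~pay_taxes → ~seal_specimen). Since O(~pay_taxes) holds, K gives O(~seal_specimen).
With premise 7, O(~seal_specimen → don_mask), the K-axiom yields O(don_mask).
So O(don_mask) holds — don_mask is obligatory. None of the other listed options is made obligatory by any chain of premises.

don_mask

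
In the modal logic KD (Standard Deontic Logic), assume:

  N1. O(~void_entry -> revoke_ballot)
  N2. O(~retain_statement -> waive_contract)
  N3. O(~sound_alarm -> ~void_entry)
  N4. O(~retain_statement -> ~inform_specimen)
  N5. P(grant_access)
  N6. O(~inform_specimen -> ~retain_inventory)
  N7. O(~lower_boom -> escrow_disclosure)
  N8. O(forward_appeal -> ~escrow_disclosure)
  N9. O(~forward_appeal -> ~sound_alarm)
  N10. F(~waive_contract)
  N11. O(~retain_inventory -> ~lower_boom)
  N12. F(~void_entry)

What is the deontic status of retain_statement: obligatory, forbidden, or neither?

Premise 12, F(~void_entry), is equivalent to O(void_entry).
The contrapositive of premise 3 (O(~sound_alarm -> ~void_entry)) is O(void_entry -> sound_alarm), and O(void_entry) is already established, so O(sound_alarm).
Premise 9 is O(~forward_appeal -> ~sound_alarm); contrapositively O(sound_alarm -> forward_appeal). Since O(sound_alarm) holds, K gives O(forward_appeal).
From O(forward_appeal) and premise 8, O(forward_appeal -> ~escrow_disclosure), we obtain O(~escrow_disclosure).
Premise 7 is O(~lower_boom -> escrow_disclosure); contrapositively O(~escrow_disclosure -> lower_boom). Since O(~escrow_disclosure) holds, K gives O(lower_boom).
Premise 11 is O(~retain_inventory -> ~lower_boom); contrapositively O(lower_boom -> retain_inventory). Since O(lower_boom) holds, K gives O(retain_inventory).
Premise 6, O(~inform_specimen -> ~retain_inventory), contraposes to O(retain_inventory -> inform_specimen); with O(retain_inventory) we get O(inform_specimen).
Premise 4, O(~retain_statement -> ~inform_specimen), contraposes to O(inform_specimen -> retain_statement); with O(inform_specimen) we get O(retain_statement).
Premises 1, 2, 5, 10 do not contribute to this derivation.
Hence retain_statement is obligatory.

Obligatory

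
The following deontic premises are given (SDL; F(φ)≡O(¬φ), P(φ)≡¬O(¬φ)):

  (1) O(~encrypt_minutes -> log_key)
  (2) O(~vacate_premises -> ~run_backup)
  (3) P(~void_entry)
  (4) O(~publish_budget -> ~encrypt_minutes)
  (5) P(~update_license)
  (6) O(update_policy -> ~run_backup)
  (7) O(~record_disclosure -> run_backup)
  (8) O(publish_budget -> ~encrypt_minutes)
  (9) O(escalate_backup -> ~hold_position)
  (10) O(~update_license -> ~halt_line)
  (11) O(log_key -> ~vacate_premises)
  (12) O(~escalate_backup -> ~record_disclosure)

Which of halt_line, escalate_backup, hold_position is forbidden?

By case analysis on ~publish_budget: premise 4 gives O(~publish_budget -> ~encrypt_minutes) and premise 8 gives O(publish_budget -> ~encrypt_minutes), so O(~encrypt_minutes) either way.
Applying K to premise 1 (O(~encrypt_minutes -> log_key)) and O(~encrypt_minutes) yields O(log_key).
Premise 11 is O(log_key -> ~vacate_premises); since O(log_key), deontic closure gives O(~vacate_premises).
With premise 2, O(~vacate_premises -> ~run_backup), the K-axiom yields O(~run_backup).
The contrapositive of premise 7 (O(~record_disclosure -> run_backup)) is O(~run_backup -> record_disclosure), and O(~run_backup) is already established, so O(record_disclosure).
The contrapositive of premise 12 (O(~escalate_backup -> ~record_disclosure)) is O(record_disclosure -> escalate_backup), and O(record_disclosure) is already established, so O(escalate_backup).
With premise 9, O(escalate_backup -> ~hold_position), the K-axiom yields O(~hold_position).
So O(~hold_position) holds, i.e. hold_position is forbidden. None of the other listed options is forbidden under the premises.

hold_position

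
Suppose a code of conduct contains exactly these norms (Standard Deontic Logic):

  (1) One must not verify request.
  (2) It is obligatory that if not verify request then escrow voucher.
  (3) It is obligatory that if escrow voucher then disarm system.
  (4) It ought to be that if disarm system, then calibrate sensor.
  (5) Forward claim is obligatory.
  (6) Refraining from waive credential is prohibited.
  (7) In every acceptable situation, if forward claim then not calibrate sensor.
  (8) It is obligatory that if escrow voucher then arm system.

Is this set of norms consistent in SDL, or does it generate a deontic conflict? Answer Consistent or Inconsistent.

From premise 5 we have O(forward_claim).
Premise 7 is O(forward_claim → ¬calibrate_sensor); since O(forward_claim), deontic closure gives O(¬calibrate_sensor).
Premise 4 is O(disarm_system → calibrate_sensor); contrapositively O(¬calibrate_sensor → ¬disarm_system). Since O(¬calibrate_sensor) holds, K gives O(¬disarm_system).
Premise 3 is O(escrow_voucher → disarm_system); contrapositively O(¬disarm_system → ¬escrow_voucher). Since O(¬disarm_system) holds, K gives O(¬escrow_voucher).
Premise 2, O(¬verify_request → escrow_voucher), contraposes to O(¬escrow_voucher → verify_request); with O(¬escrow_voucher) we get O(verify_request).
Yet premise 1 is F(verify_request), i.e. O(¬verify_request).
We now have both O(verify_request) and O(¬verify_request) — verify_request is simultaneously obligatory and forbidden, violating the D-axiom.

Inconsistent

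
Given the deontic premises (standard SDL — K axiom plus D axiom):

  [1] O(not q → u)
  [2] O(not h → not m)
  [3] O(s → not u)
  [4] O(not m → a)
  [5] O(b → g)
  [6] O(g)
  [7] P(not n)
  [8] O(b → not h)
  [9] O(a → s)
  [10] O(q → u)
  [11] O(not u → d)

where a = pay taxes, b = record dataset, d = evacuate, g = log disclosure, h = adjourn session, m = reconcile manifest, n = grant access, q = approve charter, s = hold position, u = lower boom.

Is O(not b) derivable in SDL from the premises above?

Yes

Premises 10 and 1 are O(q → u) and O(not q → u); every ideal world satisfies q or not q, so in either case u holds — hence O(u).
Premise 3, O(s → not u), contraposes to O(u → not s); with O(u) we get O(not s).
Premise 9 is O(a → s); contrapositively O(not s → not a). Since O(not s) holds, K gives O(not a).
The contrapositive of premise 4 (O(not m → a)) is O(not a → m), and O(not a) is already established, so O(m).
Premise 2 is O(not h → not m); contrapositively O(m → h). Since O(m) holds, K gives O(h).
Premise 8 is O(b → not h); contrapositively O(h → not b). Since O(h) holds, K gives O(not b).
Premises 5, 6, 7, 11 do not contribute to this derivation.
So O(not b) follows.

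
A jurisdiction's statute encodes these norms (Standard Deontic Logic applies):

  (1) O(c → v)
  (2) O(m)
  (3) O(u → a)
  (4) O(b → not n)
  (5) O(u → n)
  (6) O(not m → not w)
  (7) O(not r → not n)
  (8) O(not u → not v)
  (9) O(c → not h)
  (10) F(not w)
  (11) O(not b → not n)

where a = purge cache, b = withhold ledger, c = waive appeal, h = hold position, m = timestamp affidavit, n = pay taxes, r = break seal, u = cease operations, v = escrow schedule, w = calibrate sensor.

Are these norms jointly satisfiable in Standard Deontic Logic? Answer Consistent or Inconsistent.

Consistent

Premise 6 is O(not m → not w), but O(not m) is not derivable from the premises, so it does not yield O(not w).
So O(not w) is not derivable, and the apparent clash with O(w) does not arise.
A world satisfying every obligation exists (e.g. a=false, b=false, c=false, h=false, m=true, n=false, r=false, u=false, v=false, w=true); no atom is both obligatory and forbidden, so the set is consistent.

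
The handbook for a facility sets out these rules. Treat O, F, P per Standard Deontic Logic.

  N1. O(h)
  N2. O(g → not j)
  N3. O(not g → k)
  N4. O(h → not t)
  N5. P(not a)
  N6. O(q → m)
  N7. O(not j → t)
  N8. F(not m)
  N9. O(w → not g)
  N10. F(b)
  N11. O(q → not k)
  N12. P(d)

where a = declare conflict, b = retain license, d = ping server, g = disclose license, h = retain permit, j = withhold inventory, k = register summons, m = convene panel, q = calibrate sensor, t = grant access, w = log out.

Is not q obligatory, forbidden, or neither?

From premise 1 we have O(h).
Premise 4 is O(h → not t); since O(h), deontic closure gives O(not t).
The contrapositive of premise 7 (O(not j → t)) is O(not t → j), and O(not t) is already established, so O(j).
Premise 2, O(g → not j), contraposes to O(j → not g); with O(j) we get O(not g).
With premise 3, O(not g → k), the K-axiom yields O(k).
The contrapositive of premise 11 (O(q → not k)) is O(k → not q), and O(k) is already established, so O(not q).
Premises 5, 6, 8, 9, 10, 12 do not contribute to this derivation.
Hence not q is obligatory.

Obligatory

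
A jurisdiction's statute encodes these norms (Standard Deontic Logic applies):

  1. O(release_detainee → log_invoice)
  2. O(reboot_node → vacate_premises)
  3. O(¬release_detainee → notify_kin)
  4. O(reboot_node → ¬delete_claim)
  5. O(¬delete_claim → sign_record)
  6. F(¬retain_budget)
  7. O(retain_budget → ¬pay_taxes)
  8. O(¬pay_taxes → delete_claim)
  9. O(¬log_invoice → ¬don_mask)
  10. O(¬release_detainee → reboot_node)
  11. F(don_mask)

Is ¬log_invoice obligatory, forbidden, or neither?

Premise 6, F(¬retain_budget), is equivalent to O(retain_budget).
Applying K to premise 7 (O(retain_budget → ¬pay_taxes)) and O(retain_budget) yields O(¬pay_taxes).
Premise 8 is O(¬pay_taxes → delete_claim); since O(¬pay_taxes), deontic closure gives O(delete_claim).
Premise 4 is O(reboot_node → ¬delete_claim); contrapositively O(delete_claim → ¬reboot_node). Since O(delete_claim) holds, K gives O(¬reboot_node).
The contrapositive of premise 10 (O(¬release_detainee → reboot_node)) is O(¬reboot_node → release_detainee), and O(¬reboot_node) is already established, so O(release_detainee).
From O(release_detainee) and premise 1, O(release_detainee → log_invoice), we obtain O(log_invoice).
Premises 2, 3, 5, 9, 11 do not contribute to this derivation.
Thus O(log_invoice), which is F(¬log_invoice): ¬log_invoice is forbidden.

Forbidden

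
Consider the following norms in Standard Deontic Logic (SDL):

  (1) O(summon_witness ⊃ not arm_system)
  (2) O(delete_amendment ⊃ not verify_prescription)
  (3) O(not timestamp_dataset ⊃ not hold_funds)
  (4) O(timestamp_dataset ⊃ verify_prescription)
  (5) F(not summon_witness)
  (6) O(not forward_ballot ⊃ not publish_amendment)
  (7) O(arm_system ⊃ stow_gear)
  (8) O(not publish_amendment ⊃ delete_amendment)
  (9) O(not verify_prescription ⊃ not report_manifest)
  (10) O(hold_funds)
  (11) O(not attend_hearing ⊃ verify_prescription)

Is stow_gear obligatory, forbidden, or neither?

Premise 7 is O(arm_system ⊃ stow_gear), but O(arm_system) is not derivable from the premises, so it does not yield O(stow_gear).
No premise or chain of K-axiom applications forces O(stow_gear), and none forces O(not stow_gear). So stow_gear is neither obligatory nor forbidden under these norms.

Neither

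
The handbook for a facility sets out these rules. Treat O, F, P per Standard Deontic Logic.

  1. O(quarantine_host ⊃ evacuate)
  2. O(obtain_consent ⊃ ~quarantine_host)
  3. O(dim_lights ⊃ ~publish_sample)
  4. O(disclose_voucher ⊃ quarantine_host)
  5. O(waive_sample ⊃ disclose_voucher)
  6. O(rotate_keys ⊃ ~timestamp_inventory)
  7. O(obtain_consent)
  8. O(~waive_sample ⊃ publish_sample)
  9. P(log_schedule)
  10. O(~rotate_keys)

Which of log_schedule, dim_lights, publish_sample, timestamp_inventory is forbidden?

dim_lights

Premise 7 states O(obtain_consent) outright.
From O(obtain_consent) and premise 2, O(obtain_consent ⊃ ~quarantine_host), we obtain O(~quarantine_host).
Premise 4 is O(disclose_voucher ⊃ quarantine_host); contrapositively O(~quarantine_host ⊃ ~disclose_voucher). Since O(~quarantine_host) holds, K gives O(~disclose_voucher).
Premise 5 is O(waive_sample ⊃ disclose_voucher); contrapositively O(~disclose_voucher ⊃ ~waive_sample). Since O(~disclose_voucher) holds, K gives O(~waive_sample).
From O(~waive_sample) and premise 8, O(~waive_sample ⊃ publish_sample), we obtain O(publish_sample).
Premise 3, O(dim_lights ⊃ ~publish_sample), contraposes to O(publish_sample ⊃ ~dim_lights); with O(publish_sample) we get O(~dim_lights).
So O(~dim_lights) holds, i.e. dim_lights is forbidden. None of the other listed options is forbidden under the premises.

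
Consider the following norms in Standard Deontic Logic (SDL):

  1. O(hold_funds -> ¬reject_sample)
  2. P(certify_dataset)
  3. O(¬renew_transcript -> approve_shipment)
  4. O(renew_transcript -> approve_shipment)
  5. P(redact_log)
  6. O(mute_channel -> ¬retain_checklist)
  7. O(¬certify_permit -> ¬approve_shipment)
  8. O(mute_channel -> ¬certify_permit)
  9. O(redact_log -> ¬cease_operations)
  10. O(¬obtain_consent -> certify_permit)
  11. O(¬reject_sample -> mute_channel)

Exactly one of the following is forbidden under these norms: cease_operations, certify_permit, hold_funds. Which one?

By case analysis on renew_transcript: premise 4 gives O(renew_transcript -> approve_shipment) and premise 3 gives O(¬renew_transcript -> approve_shipment), so O(approve_shipment) either way.
Premise 7 is O(¬certify_permit -> ¬approve_shipment); contrapositively O(approve_shipment -> certify_permit). Since O(approve_shipment) holds, K gives O(certify_permit).
The contrapositive of premise 8 (O(mute_channel -> ¬certify_permit)) is O(certify_permit -> ¬mute_channel), and O(certify_permit) is already established, so O(¬mute_channel).
The contrapositive of premise 11 (O(¬reject_sample -> mute_channel)) is O(¬mute_channel -> reject_sample), and O(¬mute_channel) is already established, so O(reject_sample).
The contrapositive of premise 1 (O(hold_funds -> ¬reject_sample)) is O(reject_sample -> ¬hold_funds), and O(reject_sample) is already established, so O(¬hold_funds).
So O(¬hold_funds) holds, i.e. hold_funds is forbidden. None of the other listed options is forbidden under the premises.

hold_funds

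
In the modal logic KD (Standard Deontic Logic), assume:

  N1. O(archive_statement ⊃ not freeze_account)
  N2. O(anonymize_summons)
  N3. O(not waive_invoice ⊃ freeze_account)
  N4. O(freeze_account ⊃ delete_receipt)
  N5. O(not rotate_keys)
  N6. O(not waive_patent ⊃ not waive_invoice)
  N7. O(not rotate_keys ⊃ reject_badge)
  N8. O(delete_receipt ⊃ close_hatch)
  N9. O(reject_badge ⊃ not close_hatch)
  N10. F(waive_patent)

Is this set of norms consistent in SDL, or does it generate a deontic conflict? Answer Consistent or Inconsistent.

Inconsistent

Premise 5 gives O(not rotate_keys).
Premise 7 is O(not rotate_keys ⊃ reject_badge); since O(not rotate_keys), deontic closure gives O(reject_badge).
Premise 9 is O(reject_badge ⊃ not close_hatch); since O(reject_badge), deontic closure gives O(not close_hatch).
Premise 8 is O(delete_receipt ⊃ close_hatch); contrapositively O(not close_hatch ⊃ not delete_receipt). Since O(not close_hatch) holds, K gives O(not delete_receipt).
Premise 4 is O(freeze_account ⊃ delete_receipt); contrapositively O(not delete_receipt ⊃ not freeze_account). Since O(not delete_receipt) holds, K gives O(not freeze_account).
Premise 3 is O(not waive_invoice ⊃ freeze_account); contrapositively O(not freeze_account ⊃ waive_invoice). Since O(not freeze_account) holds, K gives O(waive_invoice).
Premise 6, O(not waive_patent ⊃ not waive_invoice), contraposes to O(waive_invoice ⊃ waive_patent); with O(waive_invoice) we get O(waive_patent).
But premise 10, F(waive_patent), means O(not waive_patent).
We now have both O(waive_patent) and O(not waive_patent) — waive_patent is simultaneously obligatory and forbidden, violating the D-axiom.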